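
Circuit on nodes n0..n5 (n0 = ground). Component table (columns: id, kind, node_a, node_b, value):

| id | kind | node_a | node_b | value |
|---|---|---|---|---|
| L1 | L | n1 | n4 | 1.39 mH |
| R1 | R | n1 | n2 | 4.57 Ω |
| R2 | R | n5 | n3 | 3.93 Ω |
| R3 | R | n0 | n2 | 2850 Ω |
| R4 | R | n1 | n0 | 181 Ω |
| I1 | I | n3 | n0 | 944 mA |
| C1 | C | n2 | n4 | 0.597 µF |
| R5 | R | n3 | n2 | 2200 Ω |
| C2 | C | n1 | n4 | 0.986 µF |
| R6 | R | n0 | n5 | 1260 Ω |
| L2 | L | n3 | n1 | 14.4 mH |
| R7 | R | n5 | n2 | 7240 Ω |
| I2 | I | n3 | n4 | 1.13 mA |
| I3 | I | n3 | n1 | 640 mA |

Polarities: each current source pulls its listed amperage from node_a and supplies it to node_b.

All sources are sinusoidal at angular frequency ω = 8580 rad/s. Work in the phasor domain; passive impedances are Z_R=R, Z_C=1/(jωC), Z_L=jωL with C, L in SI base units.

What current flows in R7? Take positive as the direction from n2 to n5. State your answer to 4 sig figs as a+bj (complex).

MNA unknowns: 5 node voltages V₁..V_5
L1: Y=0.000-0.08385j on G[1,4]
R1: Y=0.2188+0.000j on G[1,2]
R2: Y=0.2545+0.000j on G[5,3]
R3: Y=0.0003509+0.000j on G[0,2]
R4: Y=0.005525+0.000j on G[1,0]
I1: z[3]−=0.944, z[0]+=0.944
C1: Y=0.000+0.005122j on G[2,4]
R5: Y=0.0004545+0.000j on G[3,2]
C2: Y=0.000+0.008460j on G[1,4]
R6: Y=0.0007937+0.000j on G[0,5]
L2: Y=0.000-0.008094j on G[3,1]
R7: Y=0.0001381+0.000j on G[5,2]
I2: z[3]−=0.00113, z[4]+=0.00113
I3: z[3]−=0.64, z[1]+=0.64
solve → V1=-138.3+21.08j, V2=-138.1+20.57j, V3=-166.5-156.4j, V4=-138.3+21.13j, V5=-166.0-155.8j

0.003844+0.02437j A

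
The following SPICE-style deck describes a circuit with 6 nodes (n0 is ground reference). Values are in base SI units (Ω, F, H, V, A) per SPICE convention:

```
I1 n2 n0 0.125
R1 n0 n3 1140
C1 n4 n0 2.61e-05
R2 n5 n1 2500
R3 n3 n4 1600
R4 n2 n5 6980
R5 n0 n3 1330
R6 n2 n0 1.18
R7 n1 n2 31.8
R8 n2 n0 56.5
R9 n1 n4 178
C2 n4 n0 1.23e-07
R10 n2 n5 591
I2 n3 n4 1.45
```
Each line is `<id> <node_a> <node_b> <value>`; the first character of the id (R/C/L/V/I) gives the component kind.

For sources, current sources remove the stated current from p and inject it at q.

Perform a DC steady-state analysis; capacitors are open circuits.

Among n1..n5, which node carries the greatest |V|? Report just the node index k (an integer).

Apply KCL at each of the 5 non-ground nodes and solve the resulting linear system.
Node n1: branches {R2, R7, R9} → V_1 = 31.08
Node n2: branches {I1, R4, R6, R7, R8, R10} → V_2 = 0.9616
Node n3: branches {R1, R3, R5, I2} → V_3 = -587.4
Node n4: branches {C1, R3, R9, C2, I2} → V_4 = 201.4
Node n5: branches {R2, R4, R10} → V_5 = 6.351

3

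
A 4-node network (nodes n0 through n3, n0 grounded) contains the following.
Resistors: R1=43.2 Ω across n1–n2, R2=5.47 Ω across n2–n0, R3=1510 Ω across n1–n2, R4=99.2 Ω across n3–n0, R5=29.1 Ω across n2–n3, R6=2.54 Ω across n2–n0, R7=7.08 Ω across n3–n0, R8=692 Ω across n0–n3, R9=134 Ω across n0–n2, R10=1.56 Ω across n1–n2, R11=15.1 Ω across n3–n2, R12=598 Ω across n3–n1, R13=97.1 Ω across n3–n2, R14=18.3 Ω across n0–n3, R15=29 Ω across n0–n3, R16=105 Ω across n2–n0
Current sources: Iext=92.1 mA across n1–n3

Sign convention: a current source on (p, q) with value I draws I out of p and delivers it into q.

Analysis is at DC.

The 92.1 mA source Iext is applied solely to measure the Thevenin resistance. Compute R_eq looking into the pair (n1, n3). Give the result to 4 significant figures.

R_eq = 4.999 Ω

Element admittances at DC:
  Y(R1) = 0.02315 S between n1,n2
  Y(R2) = 0.1828 S between n2,n0
  Y(R3) = 0.0006623 S between n1,n2
  Y(R4) = 0.01008 S between n3,n0
  Y(R5) = 0.03436 S between n2,n3
  Y(R6) = 0.3937 S between n2,n0
  Y(R7) = 0.1412 S between n3,n0
  Y(R8) = 0.001445 S between n0,n3
  Y(R9) = 0.007463 S between n0,n2
  Y(R10) = 0.6410 S between n1,n2
  Y(R11) = 0.06623 S between n3,n2
  Y(R12) = 0.001672 S between n3,n1
  Y(R13) = 0.01030 S between n3,n2
  Y(R14) = 0.05464 S between n0,n3
  Y(R15) = 0.03448 S between n0,n3
  Y(R16) = 0.009524 S between n2,n0
  Iext: injects 0.0921 A into n3 (from n1)
Assemble and solve the 3×3 MNA system:
  V(n1)=-0.2309  V(n2)=-0.09353  V(n3)=0.2295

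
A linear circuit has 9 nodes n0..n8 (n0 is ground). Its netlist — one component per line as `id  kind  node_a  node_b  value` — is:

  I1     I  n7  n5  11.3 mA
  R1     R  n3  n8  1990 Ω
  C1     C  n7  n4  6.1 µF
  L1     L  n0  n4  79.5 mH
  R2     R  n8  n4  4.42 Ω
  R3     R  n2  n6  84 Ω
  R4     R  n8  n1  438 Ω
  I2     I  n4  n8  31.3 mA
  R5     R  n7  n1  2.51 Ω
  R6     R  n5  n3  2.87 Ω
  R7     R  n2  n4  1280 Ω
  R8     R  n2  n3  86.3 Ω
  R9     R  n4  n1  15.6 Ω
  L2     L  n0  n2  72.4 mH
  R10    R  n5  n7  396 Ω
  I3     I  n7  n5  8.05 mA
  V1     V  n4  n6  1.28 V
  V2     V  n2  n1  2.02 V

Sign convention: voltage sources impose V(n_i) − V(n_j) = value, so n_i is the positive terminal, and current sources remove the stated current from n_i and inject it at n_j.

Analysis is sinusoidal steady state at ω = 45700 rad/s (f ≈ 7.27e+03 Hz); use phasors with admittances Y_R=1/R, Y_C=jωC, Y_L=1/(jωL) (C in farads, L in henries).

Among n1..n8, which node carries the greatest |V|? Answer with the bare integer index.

6

Element admittances at ω=45700 rad/s:
  I1: injects 0.0113 A into n5 (from n7)
  Y(R1) = 0.0005025+0.000j S between n3,n8
  Y(C1) = 0.000+0.2788j S between n7,n4
  Y(L1) = 0.000-0.0002752j S between n0,n4
  Y(R2) = 0.2262+0.000j S between n8,n4
  Y(R3) = 0.01190+0.000j S between n2,n6
  Y(R4) = 0.002283+0.000j S between n8,n1
  I2: injects 0.0313 A into n8 (from n4)
  Y(R5) = 0.3984+0.000j S between n7,n1
  Y(R6) = 0.3484+0.000j S between n5,n3
  Y(R7) = 0.0007813+0.000j S between n2,n4
  Y(R8) = 0.01159+0.000j S between n2,n3
  Y(R9) = 0.06410+0.000j S between n4,n1
  Y(L2) = 0.000-0.0003022j S between n0,n2
  Y(R10) = 0.002525+0.000j S between n5,n7
  I3: injects 0.00805 A into n5 (from n7)
  V1: constraint V(n4)−V(n6) = 1.28
  V2: constraint V(n2)−V(n1) = 2.02
Assemble and solve the 10×10 MNA system:
  V(n1)=-1.099+0.05027j  V(n2)=0.9213+0.05027j  V(n3)=1.839+0.05016j  V(n4)=-1.012-0.05520j  V(n5)=1.873+0.05030j  V(n6)=-2.292-0.05520j  V(n7)=-1.041+0.07050j  V(n8)=-0.8697-0.05392j
  i(V1)=-0.03825-0.001256j  i(V2)=-0.02915-0.001061j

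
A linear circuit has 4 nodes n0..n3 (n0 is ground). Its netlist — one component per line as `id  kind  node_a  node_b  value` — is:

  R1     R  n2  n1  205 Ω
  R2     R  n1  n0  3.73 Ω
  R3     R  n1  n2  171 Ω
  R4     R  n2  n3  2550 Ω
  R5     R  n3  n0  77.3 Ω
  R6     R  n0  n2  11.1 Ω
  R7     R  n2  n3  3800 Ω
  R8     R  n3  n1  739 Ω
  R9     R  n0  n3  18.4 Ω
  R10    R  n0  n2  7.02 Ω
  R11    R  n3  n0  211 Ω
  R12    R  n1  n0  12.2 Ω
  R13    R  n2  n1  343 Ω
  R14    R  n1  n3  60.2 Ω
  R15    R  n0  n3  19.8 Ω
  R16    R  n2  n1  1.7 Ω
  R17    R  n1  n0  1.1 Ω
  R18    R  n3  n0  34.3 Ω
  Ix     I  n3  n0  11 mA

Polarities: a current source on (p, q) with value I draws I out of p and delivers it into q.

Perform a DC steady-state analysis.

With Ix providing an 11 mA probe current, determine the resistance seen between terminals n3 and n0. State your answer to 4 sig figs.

R_eq = 5.880 Ω

Element admittances at DC:
  Y(R1) = 0.004878 S between n2,n1
  Y(R2) = 0.2681 S between n1,n0
  Y(R3) = 0.005848 S between n1,n2
  Y(R4) = 0.0003922 S between n2,n3
  Y(R5) = 0.01294 S between n3,n0
  Y(R6) = 0.09009 S between n0,n2
  Y(R7) = 0.0002632 S between n2,n3
  Y(R8) = 0.001353 S between n3,n1
  Y(R9) = 0.05435 S between n0,n3
  Y(R10) = 0.1425 S between n0,n2
  Y(R11) = 0.004739 S between n3,n0
  Y(R12) = 0.08197 S between n1,n0
  Y(R13) = 0.002915 S between n2,n1
  Y(R14) = 0.01661 S between n1,n3
  Y(R15) = 0.05051 S between n0,n3
  Y(R16) = 0.5882 S between n2,n1
  Y(R17) = 0.9091 S between n1,n0
  Y(R18) = 0.02915 S between n3,n0
  Ix: injects 0.011 A into n0 (from n3)
Assemble and solve the 3×3 MNA system:
  V(n1)=-0.0008251  V(n2)=-0.0006455  V(n3)=-0.06468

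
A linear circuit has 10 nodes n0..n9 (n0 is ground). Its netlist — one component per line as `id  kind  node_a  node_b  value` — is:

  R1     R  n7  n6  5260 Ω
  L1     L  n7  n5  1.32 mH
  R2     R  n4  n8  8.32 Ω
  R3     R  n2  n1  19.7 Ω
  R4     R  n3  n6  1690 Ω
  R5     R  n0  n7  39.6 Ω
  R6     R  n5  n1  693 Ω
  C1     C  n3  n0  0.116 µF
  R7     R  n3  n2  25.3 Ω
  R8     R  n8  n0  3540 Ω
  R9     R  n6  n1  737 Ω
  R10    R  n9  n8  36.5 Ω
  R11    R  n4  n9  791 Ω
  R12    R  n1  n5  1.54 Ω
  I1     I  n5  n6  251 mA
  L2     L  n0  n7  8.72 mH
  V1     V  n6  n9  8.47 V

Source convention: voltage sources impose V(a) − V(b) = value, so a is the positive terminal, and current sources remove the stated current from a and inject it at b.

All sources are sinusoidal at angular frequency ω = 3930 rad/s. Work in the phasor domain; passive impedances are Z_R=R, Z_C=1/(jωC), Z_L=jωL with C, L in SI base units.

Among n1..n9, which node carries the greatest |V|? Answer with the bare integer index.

Apply KCL at each of the 9 non-ground nodes and solve the resulting linear system.
Node n1: branches {R3, R6, R9, R12} → V_1 = -0.1291-0.8033j
Node n2: branches {R3, R7} → V_2 = 1.060-0.8248j
Node n3: branches {R4, C1, R7} → V_3 = 2.588-0.8524j
Node n4: branches {R2, R11} → V_4 = 95.89-0.6961j
Node n5: branches {L1, R6, R12, I1} → V_5 = -0.4416-0.8018j
Node n6: branches {R1, R4, R9, I1, V1} → V_6 = 105.3-0.7029j
Node n7: branches {R1, L1, R5, L2} → V_7 = -0.4466-0.5550j
Node n8: branches {R2, R8, R10} → V_8 = 95.88-0.6960j
Node n9: branches {R10, R11, V1} → V_9 = 96.82-0.7029j
Source currents: i(V1)=0.02708-0.0001966j

6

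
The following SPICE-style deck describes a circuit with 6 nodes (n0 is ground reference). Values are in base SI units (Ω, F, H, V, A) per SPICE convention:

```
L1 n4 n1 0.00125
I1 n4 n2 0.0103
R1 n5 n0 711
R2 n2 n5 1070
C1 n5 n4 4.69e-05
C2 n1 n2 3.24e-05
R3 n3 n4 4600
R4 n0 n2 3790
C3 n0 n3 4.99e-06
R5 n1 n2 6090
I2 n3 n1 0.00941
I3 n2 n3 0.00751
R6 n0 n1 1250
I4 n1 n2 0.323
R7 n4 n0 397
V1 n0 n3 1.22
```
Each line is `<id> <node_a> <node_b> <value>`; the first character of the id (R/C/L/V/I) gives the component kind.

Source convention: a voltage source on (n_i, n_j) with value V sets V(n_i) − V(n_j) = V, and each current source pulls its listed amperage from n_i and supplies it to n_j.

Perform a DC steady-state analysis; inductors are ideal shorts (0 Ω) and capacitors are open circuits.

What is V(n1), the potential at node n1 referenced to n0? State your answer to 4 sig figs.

-73.53 V

Element admittances at DC:
  L1: short n4↔n1 (DC inductor)
  I1: injects 0.0103 A into n2 (from n4)
  Y(R1) = 0.001406 S between n5,n0
  Y(R2) = 0.0009346 S between n2,n5
  Y(C1) = 0.000 S between n5,n4
  Y(C2) = 0.000 S between n1,n2
  Y(R3) = 0.0002174 S between n3,n4
  Y(R4) = 0.0002639 S between n0,n2
  Y(C3) = 0.000 S between n0,n3
  Y(R5) = 0.0001642 S between n1,n2
  I2: injects 0.00941 A into n1 (from n3)
  I3: injects 0.00751 A into n3 (from n2)
  Y(R6) = 0.0008000 S between n0,n1
  I4: injects 0.323 A into n2 (from n1)
  Y(R7) = 0.002519 S between n4,n0
  V1: constraint V(n0)−V(n3) = 1.22
Assemble and solve the 7×7 MNA system:
  V(n1)=-73.53  V(n2)=317.0  V(n3)=-1.220  V(n4)=-73.53  V(n5)=126.6
  i(L1)=0.1906  i(V1)=0.01762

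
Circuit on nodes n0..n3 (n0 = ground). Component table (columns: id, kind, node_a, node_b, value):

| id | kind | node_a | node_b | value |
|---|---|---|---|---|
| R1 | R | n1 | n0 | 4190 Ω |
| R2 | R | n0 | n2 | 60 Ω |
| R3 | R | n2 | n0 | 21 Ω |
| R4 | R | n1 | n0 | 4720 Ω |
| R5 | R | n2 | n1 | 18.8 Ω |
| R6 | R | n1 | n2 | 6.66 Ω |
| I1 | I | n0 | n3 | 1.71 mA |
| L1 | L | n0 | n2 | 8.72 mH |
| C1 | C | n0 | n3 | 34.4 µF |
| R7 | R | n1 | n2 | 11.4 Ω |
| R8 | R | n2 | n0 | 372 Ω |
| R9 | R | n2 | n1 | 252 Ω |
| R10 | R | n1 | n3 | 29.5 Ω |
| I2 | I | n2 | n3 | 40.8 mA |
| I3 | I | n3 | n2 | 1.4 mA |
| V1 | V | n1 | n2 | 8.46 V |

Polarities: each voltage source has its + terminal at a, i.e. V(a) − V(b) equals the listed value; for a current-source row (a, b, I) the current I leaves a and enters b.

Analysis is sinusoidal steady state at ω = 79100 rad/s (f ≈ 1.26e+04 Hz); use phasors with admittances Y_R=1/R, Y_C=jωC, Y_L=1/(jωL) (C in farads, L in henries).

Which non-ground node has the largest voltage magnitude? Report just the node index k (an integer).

Element admittances at ω=79100 rad/s:
  Y(R1) = 0.0002387+0.000j S between n1,n0
  Y(R2) = 0.01667+0.000j S between n0,n2
  Y(R3) = 0.04762+0.000j S between n2,n0
  Y(R4) = 0.0002119+0.000j S between n1,n0
  Y(R5) = 0.05319+0.000j S between n2,n1
  Y(R6) = 0.1502+0.000j S between n1,n2
  I1: injects 0.00171 A into n3 (from n0)
  Y(L1) = 0.000-0.001450j S between n0,n2
  Y(C1) = 0.000+2.721j S between n0,n3
  Y(R7) = 0.08772+0.000j S between n1,n2
  Y(R8) = 0.002688+0.000j S between n2,n0
  Y(R9) = 0.003968+0.000j S between n2,n1
  Y(R10) = 0.03390+0.000j S between n1,n3
  I2: injects 0.0408 A into n3 (from n2)
  I3: injects 0.0014 A into n2 (from n3)
  V1: constraint V(n1)−V(n2) = 8.46
Assemble and solve the 4×4 MNA system:
  V(n1)=5.204-0.07333j  V(n2)=-3.256-0.07333j  V(n3)=8.235e-05-0.07994j
  i(V1)=-2.675-0.0001910j

1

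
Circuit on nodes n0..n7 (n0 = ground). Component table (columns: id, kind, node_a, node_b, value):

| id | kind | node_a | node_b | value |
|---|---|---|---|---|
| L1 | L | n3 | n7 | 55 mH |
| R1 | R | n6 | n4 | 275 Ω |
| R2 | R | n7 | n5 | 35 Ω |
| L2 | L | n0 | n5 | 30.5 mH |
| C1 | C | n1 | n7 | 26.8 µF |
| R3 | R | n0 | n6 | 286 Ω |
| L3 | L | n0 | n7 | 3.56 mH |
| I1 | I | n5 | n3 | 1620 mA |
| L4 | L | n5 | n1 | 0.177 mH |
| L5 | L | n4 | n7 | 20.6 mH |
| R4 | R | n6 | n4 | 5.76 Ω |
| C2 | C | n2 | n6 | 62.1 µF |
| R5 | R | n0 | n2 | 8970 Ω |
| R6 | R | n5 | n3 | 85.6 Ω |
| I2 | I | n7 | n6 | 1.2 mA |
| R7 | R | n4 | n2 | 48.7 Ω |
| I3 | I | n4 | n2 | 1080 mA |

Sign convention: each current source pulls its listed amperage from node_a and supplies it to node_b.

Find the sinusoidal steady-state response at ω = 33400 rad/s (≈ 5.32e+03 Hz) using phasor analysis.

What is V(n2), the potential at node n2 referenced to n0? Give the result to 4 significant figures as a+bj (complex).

0.8746-2.063j V

Element admittances at ω=33400 rad/s:
  Y(L1) = 0.000-0.0005444j S between n3,n7
  Y(R1) = 0.003636+0.000j S between n6,n4
  Y(R2) = 0.02857+0.000j S between n7,n5
  Y(L2) = 0.000-0.0009816j S between n0,n5
  Y(C1) = 0.000+0.8951j S between n1,n7
  Y(R3) = 0.003497+0.000j S between n0,n6
  Y(L3) = 0.000-0.008410j S between n0,n7
  I1: injects 1.62 A into n3 (from n5)
  Y(L4) = 0.000-0.1692j S between n5,n1
  Y(L5) = 0.000-0.001453j S between n4,n7
  Y(R4) = 0.1736+0.000j S between n6,n4
  Y(C2) = 0.000+2.074j S between n2,n6
  Y(R5) = 0.0001115+0.000j S between n0,n2
  Y(R6) = 0.01168+0.000j S between n5,n3
  I2: injects 0.0012 A into n6 (from n7)
  Y(R7) = 0.02053+0.000j S between n4,n2
  I3: injects 1.08 A into n2 (from n4)
Assemble and solve the 7×7 MNA system:
  V(n1)=-0.5001-0.3455j  V(n2)=0.8746-2.063j  V(n3)=137.4+6.126j  V(n4)=-4.580-1.674j  V(n5)=-0.9333-0.3052j  V(n6)=0.8706-1.596j  V(n7)=-0.5819-0.3379j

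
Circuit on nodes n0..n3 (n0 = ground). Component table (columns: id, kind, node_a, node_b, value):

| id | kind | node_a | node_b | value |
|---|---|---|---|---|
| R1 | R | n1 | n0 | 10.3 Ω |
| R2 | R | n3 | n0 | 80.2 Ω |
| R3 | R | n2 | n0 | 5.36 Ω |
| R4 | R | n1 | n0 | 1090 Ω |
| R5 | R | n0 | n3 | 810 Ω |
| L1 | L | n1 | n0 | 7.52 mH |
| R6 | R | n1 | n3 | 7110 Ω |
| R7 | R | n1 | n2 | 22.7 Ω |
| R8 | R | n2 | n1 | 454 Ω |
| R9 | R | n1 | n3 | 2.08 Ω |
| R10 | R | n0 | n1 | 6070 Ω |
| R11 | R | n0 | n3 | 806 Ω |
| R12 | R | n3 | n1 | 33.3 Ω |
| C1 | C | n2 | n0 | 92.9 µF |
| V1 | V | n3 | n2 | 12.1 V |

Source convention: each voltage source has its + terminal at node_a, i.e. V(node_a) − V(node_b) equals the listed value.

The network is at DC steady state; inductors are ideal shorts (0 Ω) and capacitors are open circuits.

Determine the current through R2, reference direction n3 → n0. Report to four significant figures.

Apply KCL at each of the 3 non-ground nodes and solve the resulting linear system.
Node n1: branches {R1, R4, L1, R6, R7, R8, R9, R10, R12} → V_1 = 0.000
Node n2: branches {R3, R7, R8, C1, V1} → V_2 = -8.387
Node n3: branches {R2, R5, R6, R9, R11, R12, V1} → V_3 = 3.713
Source currents: i(L1)=1.509, i(V1)=-1.953

0.04630 A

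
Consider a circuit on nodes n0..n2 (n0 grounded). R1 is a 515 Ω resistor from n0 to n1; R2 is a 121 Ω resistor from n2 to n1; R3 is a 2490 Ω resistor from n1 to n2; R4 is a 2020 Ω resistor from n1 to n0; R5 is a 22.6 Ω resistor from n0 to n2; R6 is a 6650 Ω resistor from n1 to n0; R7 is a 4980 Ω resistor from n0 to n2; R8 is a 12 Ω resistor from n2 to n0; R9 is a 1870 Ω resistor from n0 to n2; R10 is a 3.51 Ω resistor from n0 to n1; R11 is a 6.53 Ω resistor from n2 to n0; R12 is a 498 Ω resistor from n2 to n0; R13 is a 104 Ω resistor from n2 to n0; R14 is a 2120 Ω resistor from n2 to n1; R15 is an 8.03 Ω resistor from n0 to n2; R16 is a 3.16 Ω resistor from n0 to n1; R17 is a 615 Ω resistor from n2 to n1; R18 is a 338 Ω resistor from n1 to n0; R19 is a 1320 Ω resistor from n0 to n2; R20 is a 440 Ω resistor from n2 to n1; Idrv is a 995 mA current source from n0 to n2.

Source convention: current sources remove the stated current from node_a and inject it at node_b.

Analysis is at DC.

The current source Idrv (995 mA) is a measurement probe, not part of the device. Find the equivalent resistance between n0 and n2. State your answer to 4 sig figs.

R_eq = 2.319 Ω

MNA unknowns: 2 node voltages V₁..V_2
R1: Y=0.001942 on G[0,1]
R2: Y=0.008264 on G[2,1]
R3: Y=0.0004016 on G[1,2]
R4: Y=0.0004950 on G[1,0]
R5: Y=0.04425 on G[0,2]
R6: Y=0.0001504 on G[1,0]
R7: Y=0.0002008 on G[0,2]
R8: Y=0.08333 on G[2,0]
R9: Y=0.0005348 on G[0,2]
R10: Y=0.2849 on G[0,1]
R11: Y=0.1531 on G[2,0]
R12: Y=0.002008 on G[2,0]
R13: Y=0.009615 on G[2,0]
R14: Y=0.0004717 on G[2,1]
R15: Y=0.1245 on G[0,2]
R16: Y=0.3165 on G[0,1]
R17: Y=0.001626 on G[2,1]
R18: Y=0.002959 on G[1,0]
R19: Y=0.0007576 on G[0,2]
R20: Y=0.002273 on G[2,1]
Idrv: z[0]−=0.995, z[2]+=0.995
solve → V1=0.04853, V2=2.308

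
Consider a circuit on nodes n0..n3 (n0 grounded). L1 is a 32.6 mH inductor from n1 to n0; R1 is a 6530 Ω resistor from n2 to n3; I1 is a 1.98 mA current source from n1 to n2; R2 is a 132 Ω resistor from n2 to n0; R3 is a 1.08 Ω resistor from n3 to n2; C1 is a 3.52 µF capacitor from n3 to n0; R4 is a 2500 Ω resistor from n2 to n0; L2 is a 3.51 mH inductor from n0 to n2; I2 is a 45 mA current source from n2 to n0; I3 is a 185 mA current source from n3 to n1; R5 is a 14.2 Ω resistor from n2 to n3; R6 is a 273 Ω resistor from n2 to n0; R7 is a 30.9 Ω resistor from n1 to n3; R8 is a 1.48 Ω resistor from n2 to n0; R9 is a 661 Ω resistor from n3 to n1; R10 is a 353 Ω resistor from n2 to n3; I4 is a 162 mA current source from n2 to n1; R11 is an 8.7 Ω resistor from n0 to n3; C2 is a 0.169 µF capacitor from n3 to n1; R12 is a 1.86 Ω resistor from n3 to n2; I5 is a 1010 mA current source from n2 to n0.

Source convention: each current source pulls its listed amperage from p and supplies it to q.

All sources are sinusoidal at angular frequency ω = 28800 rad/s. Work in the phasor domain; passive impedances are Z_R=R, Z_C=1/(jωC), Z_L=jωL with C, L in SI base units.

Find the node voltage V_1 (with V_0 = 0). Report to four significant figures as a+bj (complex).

8.930-0.9699j V

Apply KCL at each of the 3 non-ground nodes and solve the resulting linear system.
Node n1: branches {L1, I1, I3, R7, R9, I4, C2} → V_1 = 8.930-0.9699j
Node n2: branches {R1, I1, R2, R3, R4, L2, I2, R5, R6, R8, R10, I4, R12, I5} → V_2 = -1.320+0.1275j
Node n3: branches {R1, R3, C1, I3, R5, R7, R9, R10, R11, C2, R12} → V_3 = -1.119+0.1931j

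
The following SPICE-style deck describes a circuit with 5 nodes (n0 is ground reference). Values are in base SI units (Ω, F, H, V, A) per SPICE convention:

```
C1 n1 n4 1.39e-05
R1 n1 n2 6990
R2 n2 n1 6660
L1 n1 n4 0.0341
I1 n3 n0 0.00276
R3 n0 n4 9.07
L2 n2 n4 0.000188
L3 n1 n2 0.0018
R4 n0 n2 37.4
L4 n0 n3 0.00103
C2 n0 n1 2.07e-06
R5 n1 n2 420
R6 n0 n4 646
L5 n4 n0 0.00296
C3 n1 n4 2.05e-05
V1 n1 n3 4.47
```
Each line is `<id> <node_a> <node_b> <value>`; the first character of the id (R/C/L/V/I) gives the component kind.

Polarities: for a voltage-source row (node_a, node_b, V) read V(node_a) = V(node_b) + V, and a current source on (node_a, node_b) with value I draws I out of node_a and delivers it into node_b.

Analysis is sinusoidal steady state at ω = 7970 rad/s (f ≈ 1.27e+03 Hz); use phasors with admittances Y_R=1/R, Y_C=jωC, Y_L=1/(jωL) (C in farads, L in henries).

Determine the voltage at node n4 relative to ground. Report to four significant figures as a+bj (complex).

3.285-1.786j V

MNA unknowns: 4 node voltages V₁..V_4 plus 1 source current (V1)
C1: Y=0.000+0.1108j on G[1,4]
R1: Y=0.0001431+0.000j on G[1,2]
R2: Y=0.0001502+0.000j on G[2,1]
L1: Y=0.000-0.003679j on G[1,4]
I1: z[3]−=0.00276, z[0]+=0.00276
R3: Y=0.1103+0.000j on G[0,4]
L2: Y=0.000-0.6674j on G[2,4]
L3: Y=0.000-0.06971j on G[1,2]
R4: Y=0.02674+0.000j on G[0,2]
L4: Y=0.000-0.1218j on G[0,3]
C2: Y=0.000+0.01650j on G[0,1]
R5: Y=0.002381+0.000j on G[1,2]
R6: Y=0.001548+0.000j on G[0,4]
L5: Y=0.000-0.04239j on G[4,0]
C3: Y=0.000+0.1634j on G[1,4]
V1: row V1−V3=4.47, i_V1 at 1,3
solve → V1=1.426-3.566j, V2=3.039-2.071j, V3=-3.044-3.566j, V4=3.285-1.786j
aux → i_V1=-0.4316+0.3708j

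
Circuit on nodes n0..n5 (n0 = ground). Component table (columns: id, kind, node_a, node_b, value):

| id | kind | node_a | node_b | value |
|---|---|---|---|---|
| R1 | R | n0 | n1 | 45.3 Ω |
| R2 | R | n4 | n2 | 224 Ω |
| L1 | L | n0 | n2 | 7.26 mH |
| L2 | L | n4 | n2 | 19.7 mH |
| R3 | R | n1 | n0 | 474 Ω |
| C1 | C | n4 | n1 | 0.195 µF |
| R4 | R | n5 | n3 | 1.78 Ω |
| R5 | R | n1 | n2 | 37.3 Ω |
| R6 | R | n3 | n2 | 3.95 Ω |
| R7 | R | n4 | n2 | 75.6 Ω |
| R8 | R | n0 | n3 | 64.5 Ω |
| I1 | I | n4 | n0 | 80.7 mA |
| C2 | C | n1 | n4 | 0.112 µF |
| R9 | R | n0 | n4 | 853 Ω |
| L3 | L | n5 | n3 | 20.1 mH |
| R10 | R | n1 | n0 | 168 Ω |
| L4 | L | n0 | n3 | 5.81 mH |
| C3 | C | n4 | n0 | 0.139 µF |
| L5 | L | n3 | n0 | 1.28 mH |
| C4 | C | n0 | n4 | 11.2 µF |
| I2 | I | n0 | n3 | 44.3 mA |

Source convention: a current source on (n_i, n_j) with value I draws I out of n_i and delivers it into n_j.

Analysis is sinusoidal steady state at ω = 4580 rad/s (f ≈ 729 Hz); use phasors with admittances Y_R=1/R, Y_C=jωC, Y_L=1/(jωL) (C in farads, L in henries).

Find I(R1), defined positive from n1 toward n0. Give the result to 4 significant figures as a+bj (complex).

-0.001815+0.002776j A

Apply KCL at each of the 5 non-ground nodes and solve the resulting linear system.
Node n1: branches {R1, R3, C1, R5, C2, R10} → V_1 = -0.08221+0.1258j
Node n2: branches {R2, L1, L2, R5, R6, R7} → V_2 = -0.09628+0.2931j
Node n3: branches {R4, R6, R8, L3, L4, L5, I2} → V_3 = -0.08738+0.2085j
Node n4: branches {R2, L2, C1, R7, I1, C2, R9, C3, C4} → V_4 = -0.5778+1.620j
Node n5: branches {R4, L3} → V_5 = -0.08738+0.2085j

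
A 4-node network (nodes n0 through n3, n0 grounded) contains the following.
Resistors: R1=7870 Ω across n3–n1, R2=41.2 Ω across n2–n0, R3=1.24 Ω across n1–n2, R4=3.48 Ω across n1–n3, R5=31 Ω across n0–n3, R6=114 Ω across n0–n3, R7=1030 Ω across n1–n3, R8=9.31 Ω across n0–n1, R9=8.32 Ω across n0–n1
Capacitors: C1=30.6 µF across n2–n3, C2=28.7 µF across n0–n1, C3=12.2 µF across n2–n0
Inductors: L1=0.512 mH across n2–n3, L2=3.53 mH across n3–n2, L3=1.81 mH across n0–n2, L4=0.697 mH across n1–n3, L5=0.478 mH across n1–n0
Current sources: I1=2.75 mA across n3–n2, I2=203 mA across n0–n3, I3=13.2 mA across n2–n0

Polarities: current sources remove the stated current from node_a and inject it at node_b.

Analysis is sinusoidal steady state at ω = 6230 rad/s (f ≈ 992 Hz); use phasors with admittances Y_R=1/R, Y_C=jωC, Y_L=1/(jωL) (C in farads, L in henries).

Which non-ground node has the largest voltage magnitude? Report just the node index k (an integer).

3

MNA unknowns: 3 node voltages V₁..V_3
R1: Y=0.0001271+0.000j on G[3,1]
C1: Y=0.000+0.1906j on G[2,3]
R2: Y=0.02427+0.000j on G[2,0]
R3: Y=0.8065+0.000j on G[1,2]
L1: Y=0.000-0.3135j on G[2,3]
R4: Y=0.2874+0.000j on G[1,3]
I1: z[3]−=0.00275, z[2]+=0.00275
R5: Y=0.03226+0.000j on G[0,3]
R6: Y=0.008772+0.000j on G[0,3]
L2: Y=0.000-0.04547j on G[3,2]
R7: Y=0.0009709+0.000j on G[1,3]
C2: Y=0.000+0.1788j on G[0,1]
I2: z[0]−=0.203, z[3]+=0.203
R8: Y=0.1074+0.000j on G[0,1]
L3: Y=0.000-0.08868j on G[0,2]
C3: Y=0.000+0.07601j on G[2,0]
R9: Y=0.1202+0.000j on G[0,1]
L4: Y=0.000-0.2303j on G[1,3]
L5: Y=0.000-0.3358j on G[1,0]
I3: z[2]−=0.0132, z[0]+=0.0132
solve → V1=0.4727+0.2447j, V2=0.5005+0.2030j, V3=0.7087+0.4857j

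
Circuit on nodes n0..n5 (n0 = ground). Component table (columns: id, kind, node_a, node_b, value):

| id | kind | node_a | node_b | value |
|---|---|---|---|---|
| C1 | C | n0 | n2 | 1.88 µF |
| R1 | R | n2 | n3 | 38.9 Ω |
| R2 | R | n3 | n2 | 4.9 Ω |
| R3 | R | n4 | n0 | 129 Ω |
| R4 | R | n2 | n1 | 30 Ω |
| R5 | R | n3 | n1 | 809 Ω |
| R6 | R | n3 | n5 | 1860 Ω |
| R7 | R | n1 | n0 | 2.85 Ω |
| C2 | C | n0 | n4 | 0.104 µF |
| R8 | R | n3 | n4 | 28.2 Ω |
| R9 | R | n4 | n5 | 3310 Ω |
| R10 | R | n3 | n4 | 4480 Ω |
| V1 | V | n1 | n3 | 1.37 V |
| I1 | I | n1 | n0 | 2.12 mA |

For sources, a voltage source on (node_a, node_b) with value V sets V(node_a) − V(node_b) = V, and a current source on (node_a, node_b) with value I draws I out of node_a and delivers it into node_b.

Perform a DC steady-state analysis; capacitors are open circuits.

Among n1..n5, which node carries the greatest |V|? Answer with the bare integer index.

MNA unknowns: 5 node voltages V₁..V_5 plus 1 source current (V1)
C1: Y=0.000 on G[0,2]
R1: Y=0.02571 on G[2,3]
R2: Y=0.2041 on G[3,2]
R3: Y=0.007752 on G[4,0]
R4: Y=0.03333 on G[2,1]
R5: Y=0.001236 on G[3,1]
R6: Y=0.0005376 on G[3,5]
R7: Y=0.3509 on G[1,0]
C2: Y=0.000 on G[0,4]
R8: Y=0.03546 on G[3,4]
R9: Y=0.0003021 on G[4,5]
R10: Y=0.0002232 on G[3,4]
V1: row V1−V3=1.37, i_V1 at 1,3
I1: z[1]−=0.00212, z[0]+=0.00212
solve → V1=0.01851, V2=-1.178, V3=-1.351, V4=-1.111, V5=-1.265
aux → i_V1=-0.05019

3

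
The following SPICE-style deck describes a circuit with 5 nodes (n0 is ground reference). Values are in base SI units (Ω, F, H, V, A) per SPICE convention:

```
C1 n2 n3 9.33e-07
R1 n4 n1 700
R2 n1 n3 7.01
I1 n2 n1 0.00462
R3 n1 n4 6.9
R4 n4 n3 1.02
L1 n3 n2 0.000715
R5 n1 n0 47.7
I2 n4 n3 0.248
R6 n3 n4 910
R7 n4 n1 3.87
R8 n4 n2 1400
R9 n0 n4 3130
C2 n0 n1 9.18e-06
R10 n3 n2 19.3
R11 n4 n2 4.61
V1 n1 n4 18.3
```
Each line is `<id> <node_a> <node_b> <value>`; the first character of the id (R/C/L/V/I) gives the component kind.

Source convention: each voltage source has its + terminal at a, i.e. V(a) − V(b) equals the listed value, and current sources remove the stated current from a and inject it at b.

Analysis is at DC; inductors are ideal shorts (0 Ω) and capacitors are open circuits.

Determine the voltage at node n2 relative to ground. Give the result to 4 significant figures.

MNA unknowns: 4 node voltages V₁..V_4 plus 2 source currents (L1, V1)
C1: Y=0.000 on G[2,3]
R1: Y=0.001429 on G[4,1]
R2: Y=0.1427 on G[1,3]
I1: z[2]−=0.00462, z[1]+=0.00462
R3: Y=0.1449 on G[1,4]
R4: Y=0.9804 on G[4,3]
L1: row V3−V2=0, i_L1 at 3,2
R5: Y=0.02096 on G[1,0]
I2: z[4]−=0.248, z[3]+=0.248
R6: Y=0.001099 on G[3,4]
R7: Y=0.2584 on G[4,1]
R8: Y=0.0007143 on G[4,2]
R9: Y=0.0003195 on G[0,4]
C2: Y=0.000 on G[0,1]
R10: Y=0.05181 on G[3,2]
R11: Y=0.2169 on G[4,2]
V1: row V1−V4=18.3, i_V1 at 1,4
solve → V1=0.2747, V2=-15.90, V3=-15.90, V4=-18.03
aux → i_L1=0.4675, i_V1=-9.715

-15.90 V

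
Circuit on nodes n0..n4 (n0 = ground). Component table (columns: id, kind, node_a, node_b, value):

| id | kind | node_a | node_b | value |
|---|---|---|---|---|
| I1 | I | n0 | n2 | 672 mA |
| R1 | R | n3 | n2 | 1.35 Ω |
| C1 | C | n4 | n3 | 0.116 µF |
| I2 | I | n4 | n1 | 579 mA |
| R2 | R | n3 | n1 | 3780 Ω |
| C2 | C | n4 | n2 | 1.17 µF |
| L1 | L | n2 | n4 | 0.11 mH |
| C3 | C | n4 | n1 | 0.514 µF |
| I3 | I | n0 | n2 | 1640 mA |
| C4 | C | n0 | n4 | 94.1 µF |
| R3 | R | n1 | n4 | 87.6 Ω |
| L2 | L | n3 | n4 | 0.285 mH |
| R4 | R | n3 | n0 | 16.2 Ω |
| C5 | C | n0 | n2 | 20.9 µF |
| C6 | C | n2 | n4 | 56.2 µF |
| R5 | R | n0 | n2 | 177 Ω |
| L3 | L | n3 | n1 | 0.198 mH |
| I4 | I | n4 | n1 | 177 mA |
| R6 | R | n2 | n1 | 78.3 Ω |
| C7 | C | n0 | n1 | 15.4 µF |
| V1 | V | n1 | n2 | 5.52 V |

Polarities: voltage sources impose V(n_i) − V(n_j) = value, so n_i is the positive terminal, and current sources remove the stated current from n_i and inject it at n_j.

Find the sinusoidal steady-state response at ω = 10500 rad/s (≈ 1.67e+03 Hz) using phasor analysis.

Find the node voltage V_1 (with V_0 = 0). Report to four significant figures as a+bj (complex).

Element admittances at ω=10500 rad/s:
  I1: injects 0.672 A into n2 (from n0)
  Y(R1) = 0.7407+0.000j S between n3,n2
  Y(C1) = 0.000+0.001218j S between n4,n3
  I2: injects 0.579 A into n1 (from n4)
  Y(R2) = 0.0002646+0.000j S between n3,n1
  Y(C2) = 0.000+0.01229j S between n4,n2
  Y(L1) = 0.000-0.8658j S between n2,n4
  Y(C3) = 0.000+0.005397j S between n4,n1
  I3: injects 1.64 A into n2 (from n0)
  Y(C4) = 0.000+0.9880j S between n0,n4
  Y(R3) = 0.01142+0.000j S between n1,n4
  Y(L2) = 0.000-0.3342j S between n3,n4
  Y(R4) = 0.06173+0.000j S between n3,n0
  Y(C5) = 0.000+0.2195j S between n0,n2
  Y(C6) = 0.000+0.5901j S between n2,n4
  Y(R5) = 0.005650+0.000j S between n0,n2
  Y(L3) = 0.000-0.4810j S between n3,n1
  I4: injects 0.177 A into n1 (from n4)
  Y(R6) = 0.01277+0.000j S between n2,n1
  Y(C7) = 0.000+0.1617j S between n0,n1
  V1: constraint V(n1)−V(n2) = 5.52
Assemble and solve the 5×5 MNA system:
  V(n1)=7.826+6.000j  V(n2)=2.306+6.000j  V(n3)=1.048+2.741j  V(n4)=-1.999-4.576j
  i(V1)=0.03135+1.820j

7.826+6.000j V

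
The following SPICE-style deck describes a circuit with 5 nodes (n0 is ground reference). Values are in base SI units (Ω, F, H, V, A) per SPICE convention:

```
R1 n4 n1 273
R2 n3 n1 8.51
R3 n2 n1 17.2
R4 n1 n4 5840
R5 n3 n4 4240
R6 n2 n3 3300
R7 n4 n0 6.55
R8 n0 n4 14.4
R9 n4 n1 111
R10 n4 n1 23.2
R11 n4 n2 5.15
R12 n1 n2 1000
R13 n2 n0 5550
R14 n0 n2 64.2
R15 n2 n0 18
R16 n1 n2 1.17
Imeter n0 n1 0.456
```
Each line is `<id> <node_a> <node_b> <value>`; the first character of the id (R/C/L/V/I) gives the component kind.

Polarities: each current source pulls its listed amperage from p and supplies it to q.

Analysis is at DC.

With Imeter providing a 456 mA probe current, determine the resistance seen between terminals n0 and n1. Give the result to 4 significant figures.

R_eq = 6.062 Ω

MNA unknowns: 4 node voltages V₁..V_4
R1: Y=0.003663 on G[4,1]
R2: Y=0.1175 on G[3,1]
R3: Y=0.05814 on G[2,1]
R4: Y=0.0001712 on G[1,4]
R5: Y=0.0002358 on G[3,4]
R6: Y=0.0003030 on G[2,3]
R7: Y=0.1527 on G[4,0]
R8: Y=0.06944 on G[0,4]
R9: Y=0.009009 on G[4,1]
R10: Y=0.04310 on G[4,1]
R11: Y=0.1942 on G[4,2]
R12: Y=0.001000 on G[1,2]
R13: Y=0.0001802 on G[2,0]
R14: Y=0.01558 on G[0,2]
R15: Y=0.05556 on G[2,0]
R16: Y=0.8547 on G[1,2]
Imeter: z[0]−=0.456, z[1]+=0.456
solve → V1=2.764, V2=2.355, V3=2.760, V4=1.297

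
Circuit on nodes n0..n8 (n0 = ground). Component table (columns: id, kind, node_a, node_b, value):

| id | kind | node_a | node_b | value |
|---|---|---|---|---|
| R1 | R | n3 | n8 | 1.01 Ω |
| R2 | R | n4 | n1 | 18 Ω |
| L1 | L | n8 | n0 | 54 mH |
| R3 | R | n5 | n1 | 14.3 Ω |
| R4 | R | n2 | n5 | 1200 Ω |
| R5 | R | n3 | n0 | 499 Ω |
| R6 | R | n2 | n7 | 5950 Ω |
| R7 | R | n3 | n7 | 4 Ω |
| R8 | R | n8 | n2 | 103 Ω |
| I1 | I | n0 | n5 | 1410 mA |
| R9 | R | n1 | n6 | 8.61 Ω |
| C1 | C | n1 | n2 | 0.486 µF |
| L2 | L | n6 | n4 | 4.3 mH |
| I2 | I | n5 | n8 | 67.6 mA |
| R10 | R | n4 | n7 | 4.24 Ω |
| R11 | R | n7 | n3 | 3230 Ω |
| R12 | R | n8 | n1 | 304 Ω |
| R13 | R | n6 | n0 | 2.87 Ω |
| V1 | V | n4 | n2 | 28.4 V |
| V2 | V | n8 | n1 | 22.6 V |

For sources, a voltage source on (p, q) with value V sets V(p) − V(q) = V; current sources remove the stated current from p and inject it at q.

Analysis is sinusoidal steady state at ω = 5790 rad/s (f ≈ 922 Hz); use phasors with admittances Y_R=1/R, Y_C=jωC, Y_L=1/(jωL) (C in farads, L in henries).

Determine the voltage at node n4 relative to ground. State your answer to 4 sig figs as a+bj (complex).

24.76+13.32j V

Element admittances at ω=5790 rad/s:
  Y(R1) = 0.9901+0.000j S between n3,n8
  Y(R2) = 0.05556+0.000j S between n4,n1
  Y(L1) = 0.000-0.003198j S between n8,n0
  Y(R3) = 0.06993+0.000j S between n5,n1
  Y(R4) = 0.0008333+0.000j S between n2,n5
  Y(R5) = 0.002004+0.000j S between n3,n0
  Y(R6) = 0.0001681+0.000j S between n2,n7
  Y(R7) = 0.2500+0.000j S between n3,n7
  Y(R8) = 0.009709+0.000j S between n8,n2
  I1: injects 1.41 A into n5 (from n0)
  Y(R9) = 0.1161+0.000j S between n1,n6
  Y(C1) = 0.000+0.002814j S between n1,n2
  Y(L2) = 0.000-0.04017j S between n6,n4
  I2: injects 0.0676 A into n8 (from n5)
  Y(R10) = 0.2358+0.000j S between n4,n7
  Y(R11) = 0.0003096+0.000j S between n7,n3
  Y(R12) = 0.003289+0.000j S between n8,n1
  Y(R13) = 0.3484+0.000j S between n6,n0
  V1: constraint V(n4)−V(n2) = 28.4
  V2: constraint V(n8)−V(n1) = 22.6
Assemble and solve the 10×10 MNA system:
  V(n1)=10.62+8.271j  V(n2)=-3.640+13.32j  V(n3)=32.24+8.807j  V(n4)=24.76+13.32j  V(n5)=29.42+8.330j  V(n6)=3.785+0.2543j  V(n7)=28.60+11.00j  V(n8)=33.22+8.271j
  i(V1)=-0.4051+0.01348j  i(V2)=-1.366+0.6863j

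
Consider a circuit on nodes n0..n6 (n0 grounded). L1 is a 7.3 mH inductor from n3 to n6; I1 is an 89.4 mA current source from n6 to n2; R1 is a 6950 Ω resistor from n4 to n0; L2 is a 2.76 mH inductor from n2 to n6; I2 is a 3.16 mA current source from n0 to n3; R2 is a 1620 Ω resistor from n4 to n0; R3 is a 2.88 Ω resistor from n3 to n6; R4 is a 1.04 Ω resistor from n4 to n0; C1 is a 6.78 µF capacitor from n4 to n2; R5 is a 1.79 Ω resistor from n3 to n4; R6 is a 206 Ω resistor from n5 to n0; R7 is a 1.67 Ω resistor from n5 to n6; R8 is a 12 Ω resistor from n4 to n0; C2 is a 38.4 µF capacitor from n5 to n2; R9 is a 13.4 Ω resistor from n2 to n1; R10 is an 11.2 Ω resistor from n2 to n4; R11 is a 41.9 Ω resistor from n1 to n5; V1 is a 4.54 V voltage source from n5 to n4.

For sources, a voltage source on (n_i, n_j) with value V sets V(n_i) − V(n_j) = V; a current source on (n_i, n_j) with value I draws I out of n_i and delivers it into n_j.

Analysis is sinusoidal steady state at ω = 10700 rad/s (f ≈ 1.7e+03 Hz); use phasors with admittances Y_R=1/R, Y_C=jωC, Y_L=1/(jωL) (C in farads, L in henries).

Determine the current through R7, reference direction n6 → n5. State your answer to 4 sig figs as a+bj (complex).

-0.7681-0.001368j A

Element admittances at ω=10700 rad/s:
  Y(L1) = 0.000-0.01280j S between n3,n6
  I1: injects 0.0894 A into n2 (from n6)
  Y(R1) = 0.0001439+0.000j S between n4,n0
  Y(L2) = 0.000-0.03386j S between n2,n6
  I2: injects 0.00316 A into n3 (from n0)
  Y(R2) = 0.0006173+0.000j S between n4,n0
  Y(R3) = 0.3472+0.000j S between n3,n6
  Y(R4) = 0.9615+0.000j S between n4,n0
  Y(C1) = 0.000+0.07255j S between n4,n2
  Y(R5) = 0.5587+0.000j S between n3,n4
  Y(R6) = 0.004854+0.000j S between n5,n0
  Y(R7) = 0.5988+0.000j S between n5,n6
  Y(R8) = 0.08333+0.000j S between n4,n0
  Y(C2) = 0.000+0.4109j S between n5,n2
  Y(R9) = 0.07463+0.000j S between n2,n1
  Y(R10) = 0.08929+0.000j S between n2,n4
  Y(R11) = 0.02387+0.000j S between n1,n5
  V1: constraint V(n5)−V(n4) = 4.54
Assemble and solve the 7×7 MNA system:
  V(n1)=3.946+0.3950j  V(n2)=3.762+0.5213j  V(n3)=1.234-0.02921j  V(n4)=-0.01797+0.000j  V(n5)=4.522+0.000j  V(n6)=3.239-0.002284j
  i(V1)=-1.018-0.3044j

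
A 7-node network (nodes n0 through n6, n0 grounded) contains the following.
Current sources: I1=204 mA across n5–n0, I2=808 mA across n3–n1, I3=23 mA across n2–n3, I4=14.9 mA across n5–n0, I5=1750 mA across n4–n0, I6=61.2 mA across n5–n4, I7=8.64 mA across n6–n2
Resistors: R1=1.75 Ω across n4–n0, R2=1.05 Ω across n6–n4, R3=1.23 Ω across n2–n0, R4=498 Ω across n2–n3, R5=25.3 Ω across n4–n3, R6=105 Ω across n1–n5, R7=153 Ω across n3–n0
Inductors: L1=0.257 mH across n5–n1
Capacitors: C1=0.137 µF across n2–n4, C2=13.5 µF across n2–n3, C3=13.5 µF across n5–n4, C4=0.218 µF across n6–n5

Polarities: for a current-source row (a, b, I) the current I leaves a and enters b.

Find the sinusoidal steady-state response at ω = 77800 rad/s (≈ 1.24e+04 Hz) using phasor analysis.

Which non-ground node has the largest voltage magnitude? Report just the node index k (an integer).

1

Element admittances at ω=77800 rad/s:
  I1: injects 0.204 A into n0 (from n5)
  Y(R1) = 0.5714+0.000j S between n4,n0
  Y(L1) = 0.000-0.05001j S between n5,n1
  Y(R2) = 0.9524+0.000j S between n6,n4
  I2: injects 0.808 A into n1 (from n3)
  I3: injects 0.023 A into n3 (from n2)
  Y(C1) = 0.000+0.01066j S between n2,n4
  I4: injects 0.0149 A into n0 (from n5)
  I5: injects 1.75 A into n0 (from n4)
  Y(R3) = 0.8130+0.000j S between n2,n0
  Y(C2) = 0.000+1.050j S between n2,n3
  Y(R4) = 0.002008+0.000j S between n2,n3
  Y(R5) = 0.03953+0.000j S between n4,n3
  Y(C3) = 0.000+1.050j S between n5,n4
  Y(R6) = 0.009524+0.000j S between n1,n5
  Y(C4) = 0.000+0.01696j S between n6,n5
  Y(R7) = 0.006536+0.000j S between n3,n0
  I6: injects 0.0612 A into n4 (from n5)
  I7: injects 0.00864 A into n2 (from n6)
Assemble and solve the 6×6 MNA system:
  V(n1)=0.9884+15.16j  V(n2)=-1.021-0.05056j  V(n3)=-1.052+0.7252j  V(n4)=-1.980+0.06364j  V(n5)=-1.980-0.4310j  V(n6)=-1.981+0.06365j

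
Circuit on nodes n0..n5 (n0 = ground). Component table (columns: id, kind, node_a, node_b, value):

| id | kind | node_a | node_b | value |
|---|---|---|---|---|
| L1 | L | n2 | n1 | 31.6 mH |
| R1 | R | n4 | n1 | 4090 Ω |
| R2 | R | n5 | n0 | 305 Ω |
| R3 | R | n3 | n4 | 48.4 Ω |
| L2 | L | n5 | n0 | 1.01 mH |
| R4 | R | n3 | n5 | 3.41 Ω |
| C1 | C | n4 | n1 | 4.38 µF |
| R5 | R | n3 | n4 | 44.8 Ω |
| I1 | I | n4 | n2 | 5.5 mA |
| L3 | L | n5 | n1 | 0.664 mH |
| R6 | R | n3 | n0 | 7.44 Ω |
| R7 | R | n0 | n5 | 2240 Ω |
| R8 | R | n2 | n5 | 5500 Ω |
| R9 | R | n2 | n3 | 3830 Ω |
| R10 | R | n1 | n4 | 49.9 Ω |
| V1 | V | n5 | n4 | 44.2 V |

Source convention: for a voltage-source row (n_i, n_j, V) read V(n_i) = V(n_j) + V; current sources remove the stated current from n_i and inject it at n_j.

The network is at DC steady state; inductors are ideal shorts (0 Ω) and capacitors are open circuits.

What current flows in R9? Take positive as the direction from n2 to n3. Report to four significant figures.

Element admittances at DC:
  L1: short n2↔n1 (DC inductor)
  Y(R1) = 0.0002445 S between n4,n1
  Y(R2) = 0.003279 S between n5,n0
  Y(R3) = 0.02066 S between n3,n4
  L2: short n5↔n0 (DC inductor)
  Y(R4) = 0.2933 S between n3,n5
  Y(C1) = 0.000 S between n4,n1
  Y(R5) = 0.02232 S between n3,n4
  I1: injects 0.0055 A into n2 (from n4)
  L3: short n5↔n1 (DC inductor)
  Y(R6) = 0.1344 S between n3,n0
  Y(R7) = 0.0004464 S between n0,n5
  Y(R8) = 0.0001818 S between n2,n5
  Y(R9) = 0.0002611 S between n2,n3
  Y(R10) = 0.02004 S between n1,n4
  V1: constraint V(n5)−V(n4) = 44.2
Assemble and solve the 9×9 MNA system:
  V(n1)=0.000  V(n2)=0.000  V(n3)=-4.034  V(n4)=-44.20  V(n5)=0.000
  i(L1)=0.004447  i(L2)=0.5423  i(L3)=0.8921  i(V1)=-2.617

0.001053 A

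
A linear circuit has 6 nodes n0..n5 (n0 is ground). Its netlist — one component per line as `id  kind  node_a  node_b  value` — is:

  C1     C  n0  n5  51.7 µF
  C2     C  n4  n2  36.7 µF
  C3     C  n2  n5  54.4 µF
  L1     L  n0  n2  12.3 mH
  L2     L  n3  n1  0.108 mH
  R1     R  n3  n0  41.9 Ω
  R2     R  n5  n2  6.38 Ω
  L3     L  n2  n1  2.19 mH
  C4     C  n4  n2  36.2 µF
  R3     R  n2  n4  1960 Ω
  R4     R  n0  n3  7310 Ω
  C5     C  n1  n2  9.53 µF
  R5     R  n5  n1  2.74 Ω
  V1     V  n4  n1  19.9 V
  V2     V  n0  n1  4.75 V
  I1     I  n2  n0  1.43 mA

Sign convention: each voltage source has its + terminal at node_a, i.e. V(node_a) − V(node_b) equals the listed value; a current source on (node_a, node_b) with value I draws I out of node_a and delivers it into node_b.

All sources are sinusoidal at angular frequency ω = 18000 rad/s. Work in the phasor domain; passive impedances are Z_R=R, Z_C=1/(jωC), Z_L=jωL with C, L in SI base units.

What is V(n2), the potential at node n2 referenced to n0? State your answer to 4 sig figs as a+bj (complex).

Apply KCL at each of the 5 non-ground nodes and solve the resulting linear system.
Node n1: branches {L2, L3, C5, R5, V1, V2} → V_1 = -4.750+0.000j
Node n2: branches {C2, C3, L1, R2, L3, C4, R3, C5, I1} → V_2 = 9.781+1.109j
Node n3: branches {L2, R1, R4} → V_3 = -4.740+0.2212j
Node n4: branches {C2, C4, R3, V1} → V_4 = 15.15+0.000j
Node n5: branches {C1, C3, R2, R5} → V_5 = 4.580+1.925j
Source currents: i(V1)=-1.458-7.045j, i(V2)=-1.899+4.223j

9.781+1.109j V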